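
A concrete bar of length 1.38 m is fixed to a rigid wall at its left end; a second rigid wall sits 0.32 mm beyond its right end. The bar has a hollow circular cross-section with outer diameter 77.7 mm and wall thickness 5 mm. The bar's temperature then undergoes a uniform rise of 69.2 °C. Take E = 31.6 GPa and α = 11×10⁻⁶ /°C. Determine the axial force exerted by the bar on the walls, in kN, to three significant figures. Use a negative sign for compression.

-19.1 kN

Free thermal expansion αLΔT = 11e-6 · 1380 · 69.2 = 1.05 mm.
The walls engage after the gap closes; constrained expansion = 1.05 − 0.32 = 0.7305 mm.
The walls impose strain ε = −(0.7305)/1380 = -5.2932e-04; σ = Eε = 31600 · -5.2932e-04 = -16.73 MPa.
Wall reaction R = σ·A = -16.73·1142 = -19100 N = -19.1 kN.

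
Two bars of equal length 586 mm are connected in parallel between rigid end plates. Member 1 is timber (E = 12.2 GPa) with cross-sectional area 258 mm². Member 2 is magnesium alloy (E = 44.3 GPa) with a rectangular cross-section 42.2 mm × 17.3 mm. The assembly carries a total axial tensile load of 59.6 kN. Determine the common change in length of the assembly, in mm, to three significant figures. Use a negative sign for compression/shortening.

A_2 = 730.1 mm².
Equal strain + equilibrium ⇒ each member carries load in proportion to AE: A₁E₁ = 3148000 N, A₂E₂ = 32340000 N, ΣAE = 35490000 N.
δ = PL/ΣAE = 59600·586/35490000 = 0.9841 mm.

0.984 mm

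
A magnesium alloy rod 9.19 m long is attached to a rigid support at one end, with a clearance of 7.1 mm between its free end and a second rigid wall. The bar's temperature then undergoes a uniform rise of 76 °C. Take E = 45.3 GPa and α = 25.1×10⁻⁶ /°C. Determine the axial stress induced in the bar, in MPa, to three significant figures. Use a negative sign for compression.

-51.4 MPa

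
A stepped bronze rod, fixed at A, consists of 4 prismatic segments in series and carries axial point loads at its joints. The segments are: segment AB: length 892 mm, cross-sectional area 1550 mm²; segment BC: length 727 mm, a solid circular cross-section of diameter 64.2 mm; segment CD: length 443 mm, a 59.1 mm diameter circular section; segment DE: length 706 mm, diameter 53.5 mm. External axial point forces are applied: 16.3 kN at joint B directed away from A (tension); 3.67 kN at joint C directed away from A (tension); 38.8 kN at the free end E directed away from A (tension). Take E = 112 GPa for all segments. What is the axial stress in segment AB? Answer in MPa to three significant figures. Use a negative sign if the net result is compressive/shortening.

37.9 MPa

Internal axial forces (sectioning from the free end, tension +): N_DE = 38.8 kN, N_CD = 38.8 kN, N_BC = 42.47 kN, N_AB = 58.77 kN.
σ_AB = N_AB/A_AB = 58770/1550 = 37.92 MPa.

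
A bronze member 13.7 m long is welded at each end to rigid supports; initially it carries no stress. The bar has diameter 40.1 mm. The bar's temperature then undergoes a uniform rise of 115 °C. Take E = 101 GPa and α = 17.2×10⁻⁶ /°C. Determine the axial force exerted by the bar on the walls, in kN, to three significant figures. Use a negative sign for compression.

-252 kN

Free thermal expansion αLΔT = 17.2e-6 · 13700 · 115 = 27.1 mm.
The walls impose strain ε = −(27.1)/13700 = -1.9780e-03; σ = Eε = 101000 · -1.9780e-03 = -199.8 MPa.
Wall reaction R = σ·A = -199.8·1263 = -252300 N = -252.3 kN.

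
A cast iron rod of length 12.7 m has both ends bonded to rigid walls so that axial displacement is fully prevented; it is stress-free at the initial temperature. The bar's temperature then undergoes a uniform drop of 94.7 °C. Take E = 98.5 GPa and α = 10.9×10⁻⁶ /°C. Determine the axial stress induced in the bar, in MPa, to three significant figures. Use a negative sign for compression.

102 MPa

Free thermal expansion αLΔT = 10.9e-6 · 12700 · -94.7 = -13.11 mm.
The walls impose strain ε = −(-13.11)/12700 = 1.0322e-03; σ = Eε = 98500 · 1.0322e-03 = 101.7 MPa.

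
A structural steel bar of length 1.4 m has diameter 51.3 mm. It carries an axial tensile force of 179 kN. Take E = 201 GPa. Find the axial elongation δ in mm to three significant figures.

A = 2067 mm².
δ_mech = NL/(AE) = 179000·1400/(2067·201000) = 0.6032 mm.

0.603 mm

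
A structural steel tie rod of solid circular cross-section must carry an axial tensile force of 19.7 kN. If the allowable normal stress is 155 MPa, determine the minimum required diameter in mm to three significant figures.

12.7 mm

Required area A ≥ P/σ_allow = 19700/155 = 127.1 mm².
For a solid circular section, d ≥ √(4A/π) = 12.72 mm.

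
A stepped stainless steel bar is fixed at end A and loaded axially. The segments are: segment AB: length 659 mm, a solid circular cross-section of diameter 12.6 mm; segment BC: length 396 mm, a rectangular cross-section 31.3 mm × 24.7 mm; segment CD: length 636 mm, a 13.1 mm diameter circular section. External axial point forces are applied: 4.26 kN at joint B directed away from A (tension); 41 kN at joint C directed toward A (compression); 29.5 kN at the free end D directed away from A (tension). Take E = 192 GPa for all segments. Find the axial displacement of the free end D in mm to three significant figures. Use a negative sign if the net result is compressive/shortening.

0.495 mm

Internal axial forces (sectioning from the free end, tension +): N_CD = 29.5 kN, N_BC = -11.5 kN, N_AB = -7.24 kN.
A_AB = 124.7 mm².
A_BC = 773.1 mm².
A_CD = 134.8 mm².
δ_AB = -7240·659/(124.7·192000) = -0.1993 mm
δ_BC = -11500·396/(773.1·192000) = -0.03068 mm
δ_CD = 29500·636/(134.8·192000) = 0.725 mm
δ = Σδ_i = 0.495 mm.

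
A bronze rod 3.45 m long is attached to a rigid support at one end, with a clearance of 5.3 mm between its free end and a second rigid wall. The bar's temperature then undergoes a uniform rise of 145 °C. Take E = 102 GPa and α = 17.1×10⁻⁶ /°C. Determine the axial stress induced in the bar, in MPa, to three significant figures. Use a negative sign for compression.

-96.2 MPa

Free thermal expansion αLΔT = 17.1e-6 · 3450 · 145 = 8.554 mm.
The walls engage after the gap closes; constrained expansion = 8.554 − 5.3 = 3.254 mm.
The walls impose strain ε = −(3.254)/3450 = -9.4327e-04; σ = Eε = 102000 · -9.4327e-04 = -96.21 MPa.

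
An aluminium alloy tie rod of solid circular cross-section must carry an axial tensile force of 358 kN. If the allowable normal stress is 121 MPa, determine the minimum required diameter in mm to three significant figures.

61.4 mm

Required area A ≥ P/σ_allow = 358000/121 = 2959 mm².
For a solid circular section, d ≥ √(4A/π) = 61.38 mm.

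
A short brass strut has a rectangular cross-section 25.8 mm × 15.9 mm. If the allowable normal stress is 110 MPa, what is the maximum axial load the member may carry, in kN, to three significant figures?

45.1 kN

A = 410.2 mm².
P_max = σ_allow · A = 110 · 410.2 = 45120 N = 45.12 kN.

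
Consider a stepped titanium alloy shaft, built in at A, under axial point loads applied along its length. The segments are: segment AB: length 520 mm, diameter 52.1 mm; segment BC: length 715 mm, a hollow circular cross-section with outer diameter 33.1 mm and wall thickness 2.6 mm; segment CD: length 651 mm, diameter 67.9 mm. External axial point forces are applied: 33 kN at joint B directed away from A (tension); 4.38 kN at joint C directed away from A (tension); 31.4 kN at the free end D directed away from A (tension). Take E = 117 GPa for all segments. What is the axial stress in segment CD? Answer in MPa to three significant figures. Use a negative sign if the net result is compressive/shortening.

Internal axial forces (sectioning from the free end, tension +): N_CD = 31.4 kN, N_BC = 35.78 kN, N_AB = 68.78 kN.
A_CD = 3621 mm².
σ_CD = N_CD/A_CD = 31400/3621 = 8.672 MPa.

8.67 MPa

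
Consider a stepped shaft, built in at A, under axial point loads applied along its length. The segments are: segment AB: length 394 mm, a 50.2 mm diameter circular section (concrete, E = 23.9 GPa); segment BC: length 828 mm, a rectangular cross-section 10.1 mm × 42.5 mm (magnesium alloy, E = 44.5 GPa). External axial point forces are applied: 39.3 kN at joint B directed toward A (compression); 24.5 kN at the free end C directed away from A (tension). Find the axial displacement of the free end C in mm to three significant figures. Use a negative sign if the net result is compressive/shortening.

0.939 mm

Internal axial forces (sectioning from the free end, tension +): N_BC = 24.5 kN, N_AB = -14.8 kN.
A_AB = 1979 mm².
A_BC = 429.2 mm².
δ_AB = -14800·394/(1979·23900) = -0.1233 mm
δ_BC = 24500·828/(429.2·44500) = 1.062 mm
δ = Σδ_i = 0.9387 mm.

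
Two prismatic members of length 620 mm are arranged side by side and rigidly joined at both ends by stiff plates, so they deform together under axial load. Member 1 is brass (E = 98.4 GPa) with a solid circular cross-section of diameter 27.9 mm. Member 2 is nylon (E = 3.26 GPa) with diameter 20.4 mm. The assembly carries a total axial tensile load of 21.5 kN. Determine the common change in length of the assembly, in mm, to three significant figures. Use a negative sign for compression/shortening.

0.218 mm

A_1 = 611.4 mm².
A_2 = 326.9 mm².
Equal strain + equilibrium ⇒ each member carries load in proportion to AE: A₁E₁ = 60160000 N, A₂E₂ = 1066000 N, ΣAE = 61220000 N.
δ = PL/ΣAE = 21500·620/61220000 = 0.2177 mm.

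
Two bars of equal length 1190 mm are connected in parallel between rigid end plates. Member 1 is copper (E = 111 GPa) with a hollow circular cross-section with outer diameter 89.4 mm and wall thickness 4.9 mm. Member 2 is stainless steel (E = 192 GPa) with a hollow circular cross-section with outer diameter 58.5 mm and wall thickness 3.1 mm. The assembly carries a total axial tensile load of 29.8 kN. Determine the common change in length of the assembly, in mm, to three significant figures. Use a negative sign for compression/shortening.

0.143 mm

A_1 = 1301 mm².
A_2 = 539.5 mm².
Equal strain + equilibrium ⇒ each member carries load in proportion to AE: A₁E₁ = 144400000 N, A₂E₂ = 103600000 N, ΣAE = 248000000 N.
δ = PL/ΣAE = 29800·1190/248000000 = 0.143 mm.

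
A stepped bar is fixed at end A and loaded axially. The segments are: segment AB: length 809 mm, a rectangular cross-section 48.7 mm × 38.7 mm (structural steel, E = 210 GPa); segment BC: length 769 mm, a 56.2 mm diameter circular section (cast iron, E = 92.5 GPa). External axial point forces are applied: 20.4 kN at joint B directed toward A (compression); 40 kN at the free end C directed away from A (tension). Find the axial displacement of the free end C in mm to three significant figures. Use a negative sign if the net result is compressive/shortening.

0.174 mm

Internal axial forces (sectioning from the free end, tension +): N_BC = 40 kN, N_AB = 19.6 kN.
A_AB = 1885 mm².
A_BC = 2481 mm².
δ_AB = 19600·809/(1885·210000) = 0.04006 mm
δ_BC = 40000·769/(2481·92500) = 0.1341 mm
δ = Σδ_i = 0.1741 mm.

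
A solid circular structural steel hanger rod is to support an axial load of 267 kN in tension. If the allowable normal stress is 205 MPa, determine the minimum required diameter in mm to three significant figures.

Required area A ≥ P/σ_allow = 267000/205 = 1302 mm².
For a solid circular section, d ≥ √(4A/π) = 40.72 mm.

40.7 mm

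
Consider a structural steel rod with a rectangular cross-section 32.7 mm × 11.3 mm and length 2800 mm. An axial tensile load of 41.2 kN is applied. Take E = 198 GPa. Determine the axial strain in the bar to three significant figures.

5.63e-04

A = 369.5 mm².
σ = N/A = 111.5 MPa; ε = σ/E = 111.5/198000 = 5.631e-04.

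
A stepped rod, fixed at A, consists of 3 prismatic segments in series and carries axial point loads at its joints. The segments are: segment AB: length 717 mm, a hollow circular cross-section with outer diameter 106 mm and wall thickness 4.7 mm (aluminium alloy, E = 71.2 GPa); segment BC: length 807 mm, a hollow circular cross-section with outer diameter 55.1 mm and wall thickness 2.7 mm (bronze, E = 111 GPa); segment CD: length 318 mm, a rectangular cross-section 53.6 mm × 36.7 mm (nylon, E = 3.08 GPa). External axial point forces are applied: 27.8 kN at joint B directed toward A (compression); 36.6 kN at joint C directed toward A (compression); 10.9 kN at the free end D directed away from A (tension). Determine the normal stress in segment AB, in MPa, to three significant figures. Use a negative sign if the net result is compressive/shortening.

-35.8 MPa

Internal axial forces (sectioning from the free end, tension +): N_CD = 10.9 kN, N_BC = -25.7 kN, N_AB = -53.5 kN.
A_AB = 1496 mm².
σ_AB = N_AB/A_AB = -53500/1496 = -35.77 MPa.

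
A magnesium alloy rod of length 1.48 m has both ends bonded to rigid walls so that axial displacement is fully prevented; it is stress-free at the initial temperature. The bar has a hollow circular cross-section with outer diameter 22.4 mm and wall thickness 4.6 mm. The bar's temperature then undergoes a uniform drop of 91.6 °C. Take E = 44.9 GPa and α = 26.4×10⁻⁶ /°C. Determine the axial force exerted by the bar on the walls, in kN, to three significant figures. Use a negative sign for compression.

Free thermal expansion αLΔT = 26.4e-6 · 1480 · -91.6 = -3.579 mm.
The walls impose strain ε = −(-3.579)/1480 = 2.4182e-03; σ = Eε = 44900 · 2.4182e-03 = 108.6 MPa.
Wall reaction R = σ·A = 108.6·257.2 = 27930 N = 27.93 kN.

27.9 kN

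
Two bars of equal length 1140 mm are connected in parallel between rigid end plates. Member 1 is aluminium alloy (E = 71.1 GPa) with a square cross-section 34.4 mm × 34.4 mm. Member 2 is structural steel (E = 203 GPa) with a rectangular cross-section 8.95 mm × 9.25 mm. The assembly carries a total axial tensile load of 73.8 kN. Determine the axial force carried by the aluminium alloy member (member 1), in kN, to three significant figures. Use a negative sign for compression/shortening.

A_1 = 1183 mm².
A_2 = 82.79 mm².
Equal strain + equilibrium ⇒ each member carries load in proportion to AE: A₁E₁ = 84140000 N, A₂E₂ = 16810000 N, ΣAE = 100900000 N.
F₁ = P·A₁E₁/ΣAE = 73800·84140000/100900000 = 61510 N.

61.5 kN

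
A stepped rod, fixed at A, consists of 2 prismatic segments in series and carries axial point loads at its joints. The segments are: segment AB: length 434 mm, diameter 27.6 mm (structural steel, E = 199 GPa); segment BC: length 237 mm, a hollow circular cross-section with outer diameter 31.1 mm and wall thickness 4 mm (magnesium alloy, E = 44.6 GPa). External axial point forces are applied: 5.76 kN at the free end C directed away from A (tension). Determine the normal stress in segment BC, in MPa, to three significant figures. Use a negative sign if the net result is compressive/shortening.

Internal axial forces (sectioning from the free end, tension +): N_BC = 5.76 kN, N_AB = 5.76 kN.
A_BC = 340.5 mm².
σ_BC = N_BC/A_BC = 5760/340.5 = 16.91 MPa.

16.9 MPa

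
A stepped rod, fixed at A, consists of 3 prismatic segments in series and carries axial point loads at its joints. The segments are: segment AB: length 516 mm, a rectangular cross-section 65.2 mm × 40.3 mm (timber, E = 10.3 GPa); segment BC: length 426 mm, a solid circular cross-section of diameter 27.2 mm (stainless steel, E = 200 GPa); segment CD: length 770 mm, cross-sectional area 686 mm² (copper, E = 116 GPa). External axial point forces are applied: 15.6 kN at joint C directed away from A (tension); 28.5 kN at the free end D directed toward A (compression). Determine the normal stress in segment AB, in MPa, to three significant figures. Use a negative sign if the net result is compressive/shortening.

Internal axial forces (sectioning from the free end, tension +): N_CD = -28.5 kN, N_BC = -12.9 kN, N_AB = -12.9 kN.
A_AB = 2628 mm².
σ_AB = N_AB/A_AB = -12900/2628 = -4.909 MPa.

-4.91 MPa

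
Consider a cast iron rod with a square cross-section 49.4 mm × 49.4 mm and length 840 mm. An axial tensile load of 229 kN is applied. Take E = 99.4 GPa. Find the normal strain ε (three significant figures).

9.44e-04

A = 2440 mm².
σ = N/A = 93.84 MPa; ε = σ/E = 93.84/99400 = 9.441e-04.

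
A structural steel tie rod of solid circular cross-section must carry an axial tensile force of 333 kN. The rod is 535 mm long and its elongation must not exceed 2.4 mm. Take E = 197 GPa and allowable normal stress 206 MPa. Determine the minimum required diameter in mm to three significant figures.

Required area A ≥ P/σ_allow = 333000/206 = 1617 mm².
For a solid circular section, d ≥ √(4A/π) = 45.37 mm.
Elongation limit: A ≥ PL/(Eδ_allow) = 333000·535/(197000·2.4) = 376.8 mm² ⇒ d ≥ 21.9 mm.
The stress limit governs.

45.4 mm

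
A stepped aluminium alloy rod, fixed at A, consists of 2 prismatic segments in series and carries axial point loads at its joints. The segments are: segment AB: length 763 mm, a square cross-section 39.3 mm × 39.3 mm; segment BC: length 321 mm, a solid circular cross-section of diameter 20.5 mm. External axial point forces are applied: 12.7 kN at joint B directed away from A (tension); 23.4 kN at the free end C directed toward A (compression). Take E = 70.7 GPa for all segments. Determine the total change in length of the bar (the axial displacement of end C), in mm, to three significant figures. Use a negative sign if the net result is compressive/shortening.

-0.397 mm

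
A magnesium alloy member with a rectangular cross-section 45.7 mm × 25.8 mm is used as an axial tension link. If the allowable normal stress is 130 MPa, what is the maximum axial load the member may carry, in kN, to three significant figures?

153 kN

A = 1179 mm².
P_max = σ_allow · A = 130 · 1179 = 153300 N = 153.3 kN.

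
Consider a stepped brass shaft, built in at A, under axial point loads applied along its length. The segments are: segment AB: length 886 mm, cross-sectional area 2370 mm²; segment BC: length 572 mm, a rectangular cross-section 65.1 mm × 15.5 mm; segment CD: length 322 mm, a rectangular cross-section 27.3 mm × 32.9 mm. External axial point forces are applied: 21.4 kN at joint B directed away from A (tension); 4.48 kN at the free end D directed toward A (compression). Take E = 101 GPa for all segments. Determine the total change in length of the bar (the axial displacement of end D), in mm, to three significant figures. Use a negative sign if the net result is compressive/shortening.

Internal axial forces (sectioning from the free end, tension +): N_CD = -4.48 kN, N_BC = -4.48 kN, N_AB = 16.92 kN.
A_BC = 1009 mm².
A_CD = 898.2 mm².
δ_AB = 16920·886/(2370·101000) = 0.06263 mm
δ_BC = -4480·572/(1009·101000) = -0.02514 mm
δ_CD = -4480·322/(898.2·101000) = -0.0159 mm
δ = Σδ_i = 0.02158 mm.

0.0216 mm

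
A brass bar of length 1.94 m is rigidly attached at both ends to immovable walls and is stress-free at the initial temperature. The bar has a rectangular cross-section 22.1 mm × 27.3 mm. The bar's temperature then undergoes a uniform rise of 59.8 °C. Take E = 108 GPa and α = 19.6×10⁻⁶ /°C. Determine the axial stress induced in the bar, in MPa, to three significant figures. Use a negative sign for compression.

-127 MPa

Free thermal expansion αLΔT = 19.6e-6 · 1940 · 59.8 = 2.274 mm.
The walls impose strain ε = −(2.274)/1940 = -1.1721e-03; σ = Eε = 108000 · -1.1721e-03 = -126.6 MPa.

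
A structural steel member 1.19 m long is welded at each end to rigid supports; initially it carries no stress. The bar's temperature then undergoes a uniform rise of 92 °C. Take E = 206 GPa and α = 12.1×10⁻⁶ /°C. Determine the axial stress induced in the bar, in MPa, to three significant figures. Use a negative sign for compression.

-229 MPa

Free thermal expansion αLΔT = 12.1e-6 · 1190 · 92 = 1.325 mm.
The walls impose strain ε = −(1.325)/1190 = -1.1132e-03; σ = Eε = 206000 · -1.1132e-03 = -229.3 MPa.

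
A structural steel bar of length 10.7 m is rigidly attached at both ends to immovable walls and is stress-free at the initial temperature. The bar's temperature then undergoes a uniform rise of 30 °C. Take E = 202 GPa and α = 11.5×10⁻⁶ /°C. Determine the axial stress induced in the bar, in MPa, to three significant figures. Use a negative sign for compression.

Free thermal expansion αLΔT = 11.5e-6 · 10700 · 30 = 3.692 mm.
The walls impose strain ε = −(3.692)/10700 = -3.4500e-04; σ = Eε = 202000 · -3.4500e-04 = -69.69 MPa.

-69.7 MPa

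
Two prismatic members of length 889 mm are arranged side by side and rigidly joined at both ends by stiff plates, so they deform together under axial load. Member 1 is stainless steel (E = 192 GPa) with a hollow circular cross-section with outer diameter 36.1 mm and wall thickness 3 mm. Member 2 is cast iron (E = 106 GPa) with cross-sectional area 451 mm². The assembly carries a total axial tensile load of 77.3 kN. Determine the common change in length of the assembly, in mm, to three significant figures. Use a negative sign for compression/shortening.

0.638 mm

A_1 = 312 mm².
Equal strain + equilibrium ⇒ each member carries load in proportion to AE: A₁E₁ = 59900000 N, A₂E₂ = 47810000 N, ΣAE = 107700000 N.
δ = PL/ΣAE = 77300·889/107700000 = 0.6381 mm.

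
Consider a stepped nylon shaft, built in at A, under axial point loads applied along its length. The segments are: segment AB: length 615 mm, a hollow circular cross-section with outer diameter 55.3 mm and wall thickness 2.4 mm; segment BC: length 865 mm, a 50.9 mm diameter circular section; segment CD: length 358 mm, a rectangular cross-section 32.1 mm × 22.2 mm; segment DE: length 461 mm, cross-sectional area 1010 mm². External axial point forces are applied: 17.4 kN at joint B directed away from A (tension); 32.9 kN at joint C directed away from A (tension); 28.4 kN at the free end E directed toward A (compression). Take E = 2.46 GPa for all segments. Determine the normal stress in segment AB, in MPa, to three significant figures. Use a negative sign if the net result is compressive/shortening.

54.9 MPa

Internal axial forces (sectioning from the free end, tension +): N_DE = -28.4 kN, N_CD = -28.4 kN, N_BC = 4.5 kN, N_AB = 21.9 kN.
A_AB = 398.9 mm².
σ_AB = N_AB/A_AB = 21900/398.9 = 54.91 MPa.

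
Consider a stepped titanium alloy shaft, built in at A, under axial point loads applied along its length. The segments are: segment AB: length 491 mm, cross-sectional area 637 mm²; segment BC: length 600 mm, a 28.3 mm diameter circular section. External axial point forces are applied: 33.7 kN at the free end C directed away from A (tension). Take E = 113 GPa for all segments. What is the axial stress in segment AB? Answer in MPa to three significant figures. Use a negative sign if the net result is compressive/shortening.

52.9 MPa

Internal axial forces (sectioning from the free end, tension +): N_BC = 33.7 kN, N_AB = 33.7 kN.
σ_AB = N_AB/A_AB = 33700/637 = 52.9 MPa.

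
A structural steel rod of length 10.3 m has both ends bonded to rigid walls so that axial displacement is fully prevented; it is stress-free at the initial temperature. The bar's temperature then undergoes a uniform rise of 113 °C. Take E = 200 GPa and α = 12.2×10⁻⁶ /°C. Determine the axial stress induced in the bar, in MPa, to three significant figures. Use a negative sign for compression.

-276 MPa

Free thermal expansion αLΔT = 12.2e-6 · 10300 · 113 = 14.2 mm.
The walls impose strain ε = −(14.2)/10300 = -1.3786e-03; σ = Eε = 200000 · -1.3786e-03 = -275.7 MPa.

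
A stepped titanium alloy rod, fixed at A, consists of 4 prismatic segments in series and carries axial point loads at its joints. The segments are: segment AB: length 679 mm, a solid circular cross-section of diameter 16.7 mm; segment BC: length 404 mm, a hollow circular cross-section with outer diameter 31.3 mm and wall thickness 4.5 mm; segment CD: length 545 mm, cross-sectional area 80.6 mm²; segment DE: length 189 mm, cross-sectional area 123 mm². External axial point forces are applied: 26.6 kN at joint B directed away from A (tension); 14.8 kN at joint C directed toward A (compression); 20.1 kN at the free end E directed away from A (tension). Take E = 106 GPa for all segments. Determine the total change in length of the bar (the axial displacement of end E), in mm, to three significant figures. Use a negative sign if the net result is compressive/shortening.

Internal axial forces (sectioning from the free end, tension +): N_DE = 20.1 kN, N_CD = 20.1 kN, N_BC = 5.3 kN, N_AB = 31.9 kN.
A_AB = 219 mm².
A_BC = 378.9 mm².
δ_AB = 31900·679/(219·106000) = 0.9329 mm
δ_BC = 5300·404/(378.9·106000) = 0.05332 mm
δ_CD = 20100·545/(80.6·106000) = 1.282 mm
δ_DE = 20100·189/(123·106000) = 0.2914 mm
δ = Σδ_i = 2.56 mm.

2.56 mm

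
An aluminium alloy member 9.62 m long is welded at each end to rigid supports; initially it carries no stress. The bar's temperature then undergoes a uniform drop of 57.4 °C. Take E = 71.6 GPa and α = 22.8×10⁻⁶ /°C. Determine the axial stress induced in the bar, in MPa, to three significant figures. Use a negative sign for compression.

93.7 MPa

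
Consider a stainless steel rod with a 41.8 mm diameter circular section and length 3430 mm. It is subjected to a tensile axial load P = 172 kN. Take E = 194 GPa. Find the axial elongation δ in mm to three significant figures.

A = 1372 mm².
δ_mech = NL/(AE) = 172000·3430/(1372·194000) = 2.216 mm.

2.22 mm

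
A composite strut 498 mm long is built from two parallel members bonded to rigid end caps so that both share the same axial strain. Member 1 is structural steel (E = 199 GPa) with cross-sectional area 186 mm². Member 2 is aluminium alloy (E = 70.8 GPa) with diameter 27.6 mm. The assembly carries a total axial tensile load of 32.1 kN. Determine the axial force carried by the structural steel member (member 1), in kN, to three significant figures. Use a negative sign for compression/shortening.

15.0 kN

A_2 = 598.3 mm².
Equal strain + equilibrium ⇒ each member carries load in proportion to AE: A₁E₁ = 37010000 N, A₂E₂ = 42360000 N, ΣAE = 79370000 N.
F₁ = P·A₁E₁/ΣAE = 32100·37010000/79370000 = 14970 N.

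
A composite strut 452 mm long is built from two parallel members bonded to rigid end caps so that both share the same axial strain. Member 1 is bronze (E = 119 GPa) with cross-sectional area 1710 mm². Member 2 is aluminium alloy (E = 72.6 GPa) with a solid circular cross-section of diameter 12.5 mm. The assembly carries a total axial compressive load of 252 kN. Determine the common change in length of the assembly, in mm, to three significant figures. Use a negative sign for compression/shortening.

A_2 = 122.7 mm².
Equal strain + equilibrium ⇒ each member carries load in proportion to AE: A₁E₁ = 203500000 N, A₂E₂ = 8909000 N, ΣAE = 212400000 N.
δ = PL/ΣAE = -252000·452/212400000 = -0.5363 mm.

-0.536 mm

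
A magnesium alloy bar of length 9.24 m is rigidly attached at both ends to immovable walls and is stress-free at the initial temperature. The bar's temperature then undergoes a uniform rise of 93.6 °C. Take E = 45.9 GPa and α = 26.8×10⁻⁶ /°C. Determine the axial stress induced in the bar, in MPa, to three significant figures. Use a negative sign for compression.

Free thermal expansion αLΔT = 26.8e-6 · 9240 · 93.6 = 23.18 mm.
The walls impose strain ε = −(23.18)/9240 = -2.5085e-03; σ = Eε = 45900 · -2.5085e-03 = -115.1 MPa.

-115 MPa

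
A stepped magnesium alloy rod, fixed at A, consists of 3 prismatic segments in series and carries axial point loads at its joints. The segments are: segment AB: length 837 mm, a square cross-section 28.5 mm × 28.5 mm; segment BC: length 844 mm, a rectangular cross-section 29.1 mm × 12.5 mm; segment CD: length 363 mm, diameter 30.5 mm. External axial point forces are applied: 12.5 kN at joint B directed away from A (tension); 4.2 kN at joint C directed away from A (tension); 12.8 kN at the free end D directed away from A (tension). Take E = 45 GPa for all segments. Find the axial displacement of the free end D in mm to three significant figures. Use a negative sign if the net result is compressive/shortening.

Internal axial forces (sectioning from the free end, tension +): N_CD = 12.8 kN, N_BC = 17 kN, N_AB = 29.5 kN.
A_AB = 812.2 mm².
A_BC = 363.8 mm².
A_CD = 730.6 mm².
δ_AB = 29500·837/(812.2·45000) = 0.6755 mm
δ_BC = 17000·844/(363.8·45000) = 0.8765 mm
δ_CD = 12800·363/(730.6·45000) = 0.1413 mm
δ = Σδ_i = 1.693 mm.

1.69 mm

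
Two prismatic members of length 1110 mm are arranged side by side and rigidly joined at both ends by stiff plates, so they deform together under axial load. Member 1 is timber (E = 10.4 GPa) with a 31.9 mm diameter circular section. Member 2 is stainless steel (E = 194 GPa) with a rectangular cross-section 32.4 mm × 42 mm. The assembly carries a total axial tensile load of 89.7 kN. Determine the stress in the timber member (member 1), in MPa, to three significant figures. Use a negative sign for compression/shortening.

A_1 = 799.2 mm².
A_2 = 1361 mm².
Equal strain + equilibrium ⇒ each member carries load in proportion to AE: A₁E₁ = 8312000 N, A₂E₂ = 264000000 N, ΣAE = 272300000 N.
σ₁ = P·E₁/ΣAE = 89700·10400/272300000 = 3.426 MPa.

3.43 MPa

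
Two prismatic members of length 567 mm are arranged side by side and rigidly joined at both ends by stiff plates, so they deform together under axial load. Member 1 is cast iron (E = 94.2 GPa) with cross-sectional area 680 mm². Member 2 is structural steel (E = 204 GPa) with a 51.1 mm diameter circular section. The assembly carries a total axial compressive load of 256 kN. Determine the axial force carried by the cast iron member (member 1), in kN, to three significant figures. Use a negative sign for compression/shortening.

A_2 = 2051 mm².
Equal strain + equilibrium ⇒ each member carries load in proportion to AE: A₁E₁ = 64060000 N, A₂E₂ = 418400000 N, ΣAE = 482400000 N.
F₁ = P·A₁E₁/ΣAE = -256000·64060000/482400000 = -33990 N.

-34.0 kN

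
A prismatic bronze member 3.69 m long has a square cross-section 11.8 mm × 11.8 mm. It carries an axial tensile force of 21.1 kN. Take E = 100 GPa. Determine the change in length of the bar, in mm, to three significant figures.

A = 139.2 mm².
δ_mech = NL/(AE) = 21100·3690/(139.2·100000) = 5.592 mm.

5.59 mm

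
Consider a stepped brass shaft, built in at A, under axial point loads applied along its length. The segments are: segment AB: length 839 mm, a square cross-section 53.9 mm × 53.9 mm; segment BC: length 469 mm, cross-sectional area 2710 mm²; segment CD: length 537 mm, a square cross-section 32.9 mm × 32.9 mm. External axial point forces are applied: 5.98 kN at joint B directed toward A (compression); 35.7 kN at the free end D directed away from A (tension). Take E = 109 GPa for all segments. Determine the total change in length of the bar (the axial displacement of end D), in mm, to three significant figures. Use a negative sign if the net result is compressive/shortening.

0.298 mm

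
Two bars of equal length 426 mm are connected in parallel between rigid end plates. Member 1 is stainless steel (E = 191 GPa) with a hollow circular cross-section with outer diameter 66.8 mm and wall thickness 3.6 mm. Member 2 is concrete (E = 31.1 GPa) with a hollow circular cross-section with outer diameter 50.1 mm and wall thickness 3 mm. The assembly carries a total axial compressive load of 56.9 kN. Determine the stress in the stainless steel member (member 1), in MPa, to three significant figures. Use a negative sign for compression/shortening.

A_1 = 714.8 mm².
A_2 = 443.9 mm².
Equal strain + equilibrium ⇒ each member carries load in proportion to AE: A₁E₁ = 136500000 N, A₂E₂ = 13810000 N, ΣAE = 150300000 N.
σ₁ = P·E₁/ΣAE = -56900·191000/150300000 = -72.29 MPa.

-72.3 MPa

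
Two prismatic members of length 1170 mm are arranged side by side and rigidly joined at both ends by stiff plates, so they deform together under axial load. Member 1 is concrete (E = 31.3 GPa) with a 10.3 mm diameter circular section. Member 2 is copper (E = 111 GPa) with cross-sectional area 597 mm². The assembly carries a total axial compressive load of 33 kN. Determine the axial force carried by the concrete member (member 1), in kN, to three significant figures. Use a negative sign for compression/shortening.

-1.25 kN

A_1 = 83.32 mm².
Equal strain + equilibrium ⇒ each member carries load in proportion to AE: A₁E₁ = 2608000 N, A₂E₂ = 66270000 N, ΣAE = 68880000 N.
F₁ = P·A₁E₁/ΣAE = -33000·2608000/68880000 = -1250 N.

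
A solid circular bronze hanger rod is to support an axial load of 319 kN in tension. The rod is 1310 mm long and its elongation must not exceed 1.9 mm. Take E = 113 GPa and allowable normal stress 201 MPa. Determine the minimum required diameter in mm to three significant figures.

49.8 mm

Required area A ≥ P/σ_allow = 319000/201 = 1587 mm².
For a solid circular section, d ≥ √(4A/π) = 44.95 mm.
Elongation limit: A ≥ PL/(Eδ_allow) = 319000·1310/(113000·1.9) = 1946 mm² ⇒ d ≥ 49.78 mm.
The elongation limit governs.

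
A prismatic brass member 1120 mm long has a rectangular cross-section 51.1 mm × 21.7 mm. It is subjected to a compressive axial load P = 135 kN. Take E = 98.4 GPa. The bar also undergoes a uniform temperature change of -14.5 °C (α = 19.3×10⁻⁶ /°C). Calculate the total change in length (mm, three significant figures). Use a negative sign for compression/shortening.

-1.70 mm

A = 1109 mm².
δ_mech = NL/(AE) = -135000·1120/(1109·98400) = -1.386 mm.
δ_thermal = αLΔT = 19.3e-6·1120·-14.5 = -0.3134 mm.
δ = δ_mech + δ_thermal = -1.699 mm.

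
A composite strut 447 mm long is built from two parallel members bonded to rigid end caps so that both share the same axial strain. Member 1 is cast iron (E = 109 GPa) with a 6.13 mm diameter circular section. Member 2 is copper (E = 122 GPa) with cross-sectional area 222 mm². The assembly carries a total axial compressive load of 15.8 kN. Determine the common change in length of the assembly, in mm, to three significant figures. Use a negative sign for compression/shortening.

A_1 = 29.51 mm².
Equal strain + equilibrium ⇒ each member carries load in proportion to AE: A₁E₁ = 3217000 N, A₂E₂ = 27080000 N, ΣAE = 30300000 N.
δ = PL/ΣAE = -15800·447/30300000 = -0.2331 mm.

-0.233 mm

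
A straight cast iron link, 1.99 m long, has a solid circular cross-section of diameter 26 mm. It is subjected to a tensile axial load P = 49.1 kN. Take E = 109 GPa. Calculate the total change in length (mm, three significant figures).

A = 530.9 mm².
δ_mech = NL/(AE) = 49100·1990/(530.9·109000) = 1.688 mm.

1.69 mm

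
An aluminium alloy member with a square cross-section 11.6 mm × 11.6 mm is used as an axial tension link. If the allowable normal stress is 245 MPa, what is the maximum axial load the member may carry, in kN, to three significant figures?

33.0 kN

A = 134.6 mm².
P_max = σ_allow · A = 245 · 134.6 = 32970 N = 32.97 kN.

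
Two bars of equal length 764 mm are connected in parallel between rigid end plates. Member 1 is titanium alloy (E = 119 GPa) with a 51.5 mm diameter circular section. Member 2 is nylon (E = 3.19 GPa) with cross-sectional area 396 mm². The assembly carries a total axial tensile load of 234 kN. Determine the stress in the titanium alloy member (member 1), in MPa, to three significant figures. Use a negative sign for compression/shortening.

A_1 = 2083 mm².
Equal strain + equilibrium ⇒ each member carries load in proportion to AE: A₁E₁ = 247900000 N, A₂E₂ = 1263000 N, ΣAE = 249100000 N.
σ₁ = P·E₁/ΣAE = 234000·119000/249100000 = 111.8 MPa.

112 MPa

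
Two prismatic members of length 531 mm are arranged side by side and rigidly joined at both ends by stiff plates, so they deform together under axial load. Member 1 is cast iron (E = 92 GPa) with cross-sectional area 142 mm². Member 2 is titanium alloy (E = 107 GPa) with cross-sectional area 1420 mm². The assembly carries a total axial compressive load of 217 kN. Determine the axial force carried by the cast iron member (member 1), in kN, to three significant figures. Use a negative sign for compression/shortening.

-17.2 kN

Equal strain + equilibrium ⇒ each member carries load in proportion to AE: A₁E₁ = 13060000 N, A₂E₂ = 151900000 N, ΣAE = 165000000 N.
F₁ = P·A₁E₁/ΣAE = -217000·13060000/165000000 = -17180 N.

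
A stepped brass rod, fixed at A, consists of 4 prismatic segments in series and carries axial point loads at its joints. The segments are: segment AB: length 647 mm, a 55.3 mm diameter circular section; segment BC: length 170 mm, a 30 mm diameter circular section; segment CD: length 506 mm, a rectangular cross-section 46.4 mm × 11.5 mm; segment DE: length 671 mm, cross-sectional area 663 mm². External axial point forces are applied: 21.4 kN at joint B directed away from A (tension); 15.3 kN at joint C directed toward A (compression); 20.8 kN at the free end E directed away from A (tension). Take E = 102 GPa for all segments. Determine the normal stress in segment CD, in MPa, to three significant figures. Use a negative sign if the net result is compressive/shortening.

39.0 MPa

Internal axial forces (sectioning from the free end, tension +): N_DE = 20.8 kN, N_CD = 20.8 kN, N_BC = 5.5 kN, N_AB = 26.9 kN.
A_CD = 533.6 mm².
σ_CD = N_CD/A_CD = 20800/533.6 = 38.98 MPa.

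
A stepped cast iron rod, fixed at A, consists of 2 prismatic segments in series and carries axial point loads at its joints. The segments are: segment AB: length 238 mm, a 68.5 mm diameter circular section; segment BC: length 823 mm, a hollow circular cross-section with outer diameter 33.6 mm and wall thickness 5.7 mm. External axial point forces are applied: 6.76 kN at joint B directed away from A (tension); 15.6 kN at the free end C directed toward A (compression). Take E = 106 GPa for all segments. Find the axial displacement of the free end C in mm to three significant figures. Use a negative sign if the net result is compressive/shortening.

Internal axial forces (sectioning from the free end, tension +): N_BC = -15.6 kN, N_AB = -8.84 kN.
A_AB = 3685 mm².
A_BC = 499.6 mm².
δ_AB = -8840·238/(3685·106000) = -0.005386 mm
δ_BC = -15600·823/(499.6·106000) = -0.2424 mm
δ = Σδ_i = -0.2478 mm.

-0.248 mm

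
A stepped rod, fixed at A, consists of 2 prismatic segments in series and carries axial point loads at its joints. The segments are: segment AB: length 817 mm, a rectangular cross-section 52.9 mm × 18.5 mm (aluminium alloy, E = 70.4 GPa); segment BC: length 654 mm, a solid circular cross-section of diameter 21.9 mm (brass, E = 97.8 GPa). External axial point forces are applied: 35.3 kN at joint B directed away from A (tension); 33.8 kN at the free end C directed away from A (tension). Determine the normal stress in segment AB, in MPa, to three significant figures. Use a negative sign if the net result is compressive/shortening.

70.6 MPa

Internal axial forces (sectioning from the free end, tension +): N_BC = 33.8 kN, N_AB = 69.1 kN.
A_AB = 978.6 mm².
σ_AB = N_AB/A_AB = 69100/978.6 = 70.61 MPa.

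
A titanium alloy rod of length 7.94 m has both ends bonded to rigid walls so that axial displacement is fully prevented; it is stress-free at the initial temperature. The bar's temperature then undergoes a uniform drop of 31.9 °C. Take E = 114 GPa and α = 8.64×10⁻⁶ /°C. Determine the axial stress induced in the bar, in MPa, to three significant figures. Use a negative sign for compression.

Free thermal expansion αLΔT = 8.64e-6 · 7940 · -31.9 = -2.188 mm.
The walls impose strain ε = −(-2.188)/7940 = 2.7562e-04; σ = Eε = 114000 · 2.7562e-04 = 31.42 MPa.

31.4 MPa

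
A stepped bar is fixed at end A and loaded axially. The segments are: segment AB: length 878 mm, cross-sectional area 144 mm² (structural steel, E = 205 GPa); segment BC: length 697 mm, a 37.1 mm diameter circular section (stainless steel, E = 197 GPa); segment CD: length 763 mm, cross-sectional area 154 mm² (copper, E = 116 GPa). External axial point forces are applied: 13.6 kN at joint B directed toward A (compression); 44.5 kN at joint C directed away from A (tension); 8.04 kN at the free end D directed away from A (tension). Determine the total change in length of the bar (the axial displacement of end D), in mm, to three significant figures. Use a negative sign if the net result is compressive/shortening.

Internal axial forces (sectioning from the free end, tension +): N_CD = 8.04 kN, N_BC = 52.54 kN, N_AB = 38.94 kN.
A_BC = 1081 mm².
δ_AB = 38940·878/(144·205000) = 1.158 mm
δ_BC = 52540·697/(1081·197000) = 0.172 mm
δ_CD = 8040·763/(154·116000) = 0.3434 mm
δ = Σδ_i = 1.674 mm.

1.67 mm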